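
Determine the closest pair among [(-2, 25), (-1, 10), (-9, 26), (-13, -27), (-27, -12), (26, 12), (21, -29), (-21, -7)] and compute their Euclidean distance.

Computing all pairwise distances among 8 points:

d((-2, 25), (-1, 10)) = 15.0333
d((-2, 25), (-9, 26)) = 7.0711 <-- minimum
d((-2, 25), (-13, -27)) = 53.1507
d((-2, 25), (-27, -12)) = 44.6542
d((-2, 25), (26, 12)) = 30.8707
d((-2, 25), (21, -29)) = 58.6941
d((-2, 25), (-21, -7)) = 37.2156
d((-1, 10), (-9, 26)) = 17.8885
d((-1, 10), (-13, -27)) = 38.8973
d((-1, 10), (-27, -12)) = 34.0588
d((-1, 10), (26, 12)) = 27.074
d((-1, 10), (21, -29)) = 44.7772
d((-1, 10), (-21, -7)) = 26.2488
d((-9, 26), (-13, -27)) = 53.1507
d((-9, 26), (-27, -12)) = 42.0476
d((-9, 26), (26, 12)) = 37.6962
d((-9, 26), (21, -29)) = 62.6498
d((-9, 26), (-21, -7)) = 35.1141
d((-13, -27), (-27, -12)) = 20.5183
d((-13, -27), (26, 12)) = 55.1543
d((-13, -27), (21, -29)) = 34.0588
d((-13, -27), (-21, -7)) = 21.5407
d((-27, -12), (26, 12)) = 58.1808
d((-27, -12), (21, -29)) = 50.9215
d((-27, -12), (-21, -7)) = 7.8102
d((26, 12), (21, -29)) = 41.3038
d((26, 12), (-21, -7)) = 50.6952
d((21, -29), (-21, -7)) = 47.4131

Closest pair: (-2, 25) and (-9, 26) with distance 7.0711

The closest pair is (-2, 25) and (-9, 26) with Euclidean distance 7.0711. For 8 points, brute-force pairwise comparison is shown above. For large n, the divide-and-conquer algorithm (sort by x, recurse on halves, check the dividing strip) achieves O(n log n).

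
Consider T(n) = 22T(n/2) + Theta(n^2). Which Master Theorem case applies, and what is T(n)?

Master Theorem for T(n) = 22T(n/2) + O(n^2):

a = 22, b = 2, c = 2
log_b(a) = log_2(22) = 4.4594

Case 1: c = 2 < log_2(22) = 4.4594
T(n) = O(n^(log_2 22))

For T(n) = 22T(n/2) + O(n^2): log_2(22) = 4.4594. This is Case 1 of the Master Theorem (c < log_b(a), work dominated by leaves), giving O(n^(log_2 22)).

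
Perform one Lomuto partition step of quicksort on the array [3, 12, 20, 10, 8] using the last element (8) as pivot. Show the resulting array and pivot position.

Lomuto partition with pivot = 8:

Initial array: [3, 12, 20, 10, 8]

arr[0]=3 <= 8: swap with position 0, array becomes [3, 12, 20, 10, 8]
arr[1]=12 > 8: no swap
arr[2]=20 > 8: no swap
arr[3]=10 > 8: no swap

Place pivot at position 1: [3, 8, 20, 10, 12]
Pivot position: 1

After partitioning with pivot 8, the array becomes [3, 8, 20, 10, 12]. The pivot is placed at index 1. All elements to the left of the pivot are <= 8, and all elements to the right are > 8.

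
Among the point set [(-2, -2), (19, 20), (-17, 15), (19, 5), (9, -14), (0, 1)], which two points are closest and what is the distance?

Computing all pairwise distances among 6 points:

d((-2, -2), (19, 20)) = 30.4138
d((-2, -2), (-17, 15)) = 22.6716
d((-2, -2), (19, 5)) = 22.1359
d((-2, -2), (9, -14)) = 16.2788
d((-2, -2), (0, 1)) = 3.6056 <-- minimum
d((19, 20), (-17, 15)) = 36.3456
d((19, 20), (19, 5)) = 15.0
d((19, 20), (9, -14)) = 35.4401
d((19, 20), (0, 1)) = 26.8701
d((-17, 15), (19, 5)) = 37.3631
d((-17, 15), (9, -14)) = 38.9487
d((-17, 15), (0, 1)) = 22.0227
d((19, 5), (9, -14)) = 21.4709
d((19, 5), (0, 1)) = 19.4165
d((9, -14), (0, 1)) = 17.4929

Closest pair: (-2, -2) and (0, 1) with distance 3.6056

The closest pair is (-2, -2) and (0, 1) with Euclidean distance 3.6056. For 6 points, brute-force pairwise comparison is shown above. For large n, the divide-and-conquer algorithm (sort by x, recurse on halves, check the dividing strip) achieves O(n log n).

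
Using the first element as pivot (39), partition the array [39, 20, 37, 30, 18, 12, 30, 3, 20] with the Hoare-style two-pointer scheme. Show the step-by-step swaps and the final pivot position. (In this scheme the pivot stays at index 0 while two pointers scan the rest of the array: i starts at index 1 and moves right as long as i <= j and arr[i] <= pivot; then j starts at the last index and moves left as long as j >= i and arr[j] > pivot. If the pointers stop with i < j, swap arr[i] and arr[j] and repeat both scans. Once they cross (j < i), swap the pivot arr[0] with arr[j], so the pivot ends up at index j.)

Hoare-style two-pointer partition with pivot = 39:

Initial array: [39, 20, 37, 30, 18, 12, 30, 3, 20]

Pointers start at i = 1, j = 8.
i ends at 9, j ends at 8: the pointers have crossed (j < i), so scanning stops.

Swap pivot arr[0] with arr[8] to place pivot at position 8: [20, 20, 37, 30, 18, 12, 30, 3, 39]
Pivot position: 8

After partitioning with pivot 39, the array becomes [20, 20, 37, 30, 18, 12, 30, 3, 39]. The pivot is placed at index 8. All elements to the left of the pivot are <= 39, and all elements to the right are > 39.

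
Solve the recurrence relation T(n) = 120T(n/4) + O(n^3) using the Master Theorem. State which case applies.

Master Theorem for T(n) = 120T(n/4) + O(n^3):

a = 120, b = 4, c = 3
log_b(a) = log_4(120) = 3.4534

Case 1: c = 3 < log_4(120) = 3.4534
T(n) = O(n^(log_4 120))

For T(n) = 120T(n/4) + O(n^3): log_4(120) = 3.4534. This is Case 1 of the Master Theorem (c < log_b(a), work dominated by leaves), giving O(n^(log_4 120)).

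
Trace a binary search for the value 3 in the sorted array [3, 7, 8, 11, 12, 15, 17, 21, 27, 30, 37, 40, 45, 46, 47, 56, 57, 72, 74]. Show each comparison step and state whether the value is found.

Binary search for 3 in [3, 7, 8, 11, 12, 15, 17, 21, 27, 30, 37, 40, 45, 46, 47, 56, 57, 72, 74]:

lo=0, hi=18, mid=9, arr[mid]=30 -> 30 > 3, search left half
lo=0, hi=8, mid=4, arr[mid]=12 -> 12 > 3, search left half
lo=0, hi=3, mid=1, arr[mid]=7 -> 7 > 3, search left half
lo=0, hi=0, mid=0, arr[mid]=3 -> Found target at index 0!

Binary search finds 3 at index 0 after 4 comparisons. The search repeatedly halves the search space by comparing with the middle element.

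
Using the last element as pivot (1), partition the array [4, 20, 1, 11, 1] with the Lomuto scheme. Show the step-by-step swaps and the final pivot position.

Lomuto partition with pivot = 1:

Initial array: [4, 20, 1, 11, 1]

arr[0]=4 > 1: no swap
arr[1]=20 > 1: no swap
arr[2]=1 <= 1: swap with position 0, array becomes [1, 20, 4, 11, 1]
arr[3]=11 > 1: no swap

Place pivot at position 1: [1, 1, 4, 11, 20]
Pivot position: 1

After partitioning with pivot 1, the array becomes [1, 1, 4, 11, 20]. The pivot is placed at index 1. All elements to the left of the pivot are <= 1, and all elements to the right are > 1.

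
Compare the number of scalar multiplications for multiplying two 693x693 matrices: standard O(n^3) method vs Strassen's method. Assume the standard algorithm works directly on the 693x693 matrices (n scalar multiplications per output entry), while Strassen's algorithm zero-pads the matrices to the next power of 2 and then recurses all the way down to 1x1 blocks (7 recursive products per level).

Matrix multiplication for 693x693 matrices:

Strassen's algorithm requires power-of-2 dimensions. Pad 693x693 to 1024x1024 (next power of 2).

Standard algorithm: 693^3 = 332812557 multiplications
Strassen's algorithm: 7^(log2(1024)) = 7^10 = 282475249 multiplications
Savings: 332812557 - 282475249 = 50337308 multiplications

Standard: 332812557 multiplications (693^3). Strassen: 282475249 multiplications (7^10, after padding to 1024x1024). Strassen reduces 8 recursive multiplications to 7 at each level.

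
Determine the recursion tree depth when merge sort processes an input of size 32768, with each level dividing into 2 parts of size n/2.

For divide and conquer with division factor 2:

Problem sizes at each level:
Level 0: 32768
Level 1: 16384
Level 2: 8192
Level 3: 4096
Level 4: 2048
Level 5: 1024
Level 6: 512
Level 7: 256
Level 8: 128
Level 9: 64
Level 10: 32
Level 11: 16
Level 12: 8
Level 13: 4
Level 14: 2
Level 15: 1

The root is level 0 and the size-1 base case is level 15 (the tree spans levels 0 through 15, i.e. 16 levels counting the root), so the depth is the number of divisions: log_2(32768) = 15

The recursion tree depth is log_2(32768) = 15. At each level, the problem size is divided by 2, so it takes 15 divisions to reduce to a base case of size 1. The algorithm makes 2 recursive calls at each level.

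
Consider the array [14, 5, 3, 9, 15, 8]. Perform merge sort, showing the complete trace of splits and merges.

Merge sort trace:

Split: [14, 5, 3, 9, 15, 8] -> [14, 5, 3] and [9, 15, 8]
  Split: [14, 5, 3] -> [14] and [5, 3]
    Split: [5, 3] -> [5] and [3]
    Merge: [5] + [3] -> [3, 5]
  Merge: [14] + [3, 5] -> [3, 5, 14]
  Split: [9, 15, 8] -> [9] and [15, 8]
    Split: [15, 8] -> [15] and [8]
    Merge: [15] + [8] -> [8, 15]
  Merge: [9] + [8, 15] -> [8, 9, 15]
Merge: [3, 5, 14] + [8, 9, 15] -> [3, 5, 8, 9, 14, 15]

Final sorted array: [3, 5, 8, 9, 14, 15]

The merge sort proceeds by recursively splitting the array and merging sorted halves.
After all merges, the sorted array is [3, 5, 8, 9, 14, 15].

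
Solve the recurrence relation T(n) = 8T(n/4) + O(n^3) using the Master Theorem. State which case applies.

Master Theorem for T(n) = 8T(n/4) + O(n^3):

a = 8, b = 4, c = 3
log_b(a) = log_4(8) = 1.5000

Case 3: c = 3 > log_4(8) = 1.5000
T(n) = O(n^3) = O(n^3)

For T(n) = 8T(n/4) + O(n^3): log_4(8) = 1.5000. This is Case 3 of the Master Theorem (c > log_b(a), work dominated by root), giving O(n^3).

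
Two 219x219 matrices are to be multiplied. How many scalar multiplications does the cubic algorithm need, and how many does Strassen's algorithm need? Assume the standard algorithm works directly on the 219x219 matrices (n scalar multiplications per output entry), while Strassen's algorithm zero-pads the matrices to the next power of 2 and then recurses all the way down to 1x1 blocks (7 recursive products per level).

Matrix multiplication for 219x219 matrices:

Strassen's algorithm requires power-of-2 dimensions. Pad 219x219 to 256x256 (next power of 2).

Standard algorithm: 219^3 = 10503459 multiplications
Strassen's algorithm: 7^(log2(256)) = 7^8 = 5764801 multiplications
Savings: 10503459 - 5764801 = 4738658 multiplications

Standard: 10503459 multiplications (219^3). Strassen: 5764801 multiplications (7^8, after padding to 256x256). Strassen reduces 8 recursive multiplications to 7 at each level.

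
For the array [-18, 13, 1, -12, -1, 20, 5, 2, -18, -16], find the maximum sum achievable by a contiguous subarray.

Using Kadane's algorithm on [-18, 13, 1, -12, -1, 20, 5, 2, -18, -16]:

Scanning through the array:
Position 1 (value 13): max_ending_here = 13, max_so_far = 13
Position 2 (value 1): max_ending_here = 14, max_so_far = 14
Position 3 (value -12): max_ending_here = 2, max_so_far = 14
Position 4 (value -1): max_ending_here = 1, max_so_far = 14
Position 5 (value 20): max_ending_here = 21, max_so_far = 21
Position 6 (value 5): max_ending_here = 26, max_so_far = 26
Position 7 (value 2): max_ending_here = 28, max_so_far = 28
Position 8 (value -18): max_ending_here = 10, max_so_far = 28
Position 9 (value -16): max_ending_here = -6, max_so_far = 28

Maximum subarray: [13, 1, -12, -1, 20, 5, 2]
Maximum sum: 28

The maximum subarray is [13, 1, -12, -1, 20, 5, 2] with sum 28. This subarray runs from index 1 to index 7.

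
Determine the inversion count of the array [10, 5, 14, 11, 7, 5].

Finding inversions in [10, 5, 14, 11, 7, 5]:

(0, 1): arr[0]=10 > arr[1]=5
(0, 4): arr[0]=10 > arr[4]=7
(0, 5): arr[0]=10 > arr[5]=5
(2, 3): arr[2]=14 > arr[3]=11
(2, 4): arr[2]=14 > arr[4]=7
(2, 5): arr[2]=14 > arr[5]=5
(3, 4): arr[3]=11 > arr[4]=7
(3, 5): arr[3]=11 > arr[5]=5
(4, 5): arr[4]=7 > arr[5]=5

Total inversions: 9

The array has 9 inversion(s): (0,1), (0,4), (0,5), (2,3), (2,4), (2,5), (3,4), (3,5), (4,5). Each pair (i,j) satisfies i < j and arr[i] > arr[j].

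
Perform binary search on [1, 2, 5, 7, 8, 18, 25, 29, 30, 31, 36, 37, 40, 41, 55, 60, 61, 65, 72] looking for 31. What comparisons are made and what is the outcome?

Binary search for 31 in [1, 2, 5, 7, 8, 18, 25, 29, 30, 31, 36, 37, 40, 41, 55, 60, 61, 65, 72]:

lo=0, hi=18, mid=9, arr[mid]=31 -> Found target at index 9!

Binary search finds 31 at index 9 after 1 comparisons. The search repeatedly halves the search space by comparing with the middle element.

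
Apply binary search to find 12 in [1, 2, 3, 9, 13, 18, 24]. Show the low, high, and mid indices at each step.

Binary search for 12 in [1, 2, 3, 9, 13, 18, 24]:

lo=0, hi=6, mid=3, arr[mid]=9 -> 9 < 12, search right half
lo=4, hi=6, mid=5, arr[mid]=18 -> 18 > 12, search left half
lo=4, hi=4, mid=4, arr[mid]=13 -> 13 > 12, search left half
lo=4 > hi=3, target 12 not found

Binary search determines that 12 is not in the array after 3 comparisons. The search space was exhausted without finding the target.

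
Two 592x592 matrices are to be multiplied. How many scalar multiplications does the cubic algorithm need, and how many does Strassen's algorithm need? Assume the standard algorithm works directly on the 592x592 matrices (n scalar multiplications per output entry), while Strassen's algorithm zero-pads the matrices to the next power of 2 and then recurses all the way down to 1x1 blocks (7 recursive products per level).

Matrix multiplication for 592x592 matrices:

Strassen's algorithm requires power-of-2 dimensions. Pad 592x592 to 1024x1024 (next power of 2).

Standard algorithm: 592^3 = 207474688 multiplications
Strassen's algorithm: 7^(log2(1024)) = 7^10 = 282475249 multiplications
Difference: 207474688 - 282475249 = -75000561 (Strassen uses MORE here due to padding overhead — for small or just-over-power-of-2 n, padding can outweigh the per-level savings)

Standard: 207474688 multiplications (592^3). Strassen: 282475249 multiplications (7^10, after padding to 1024x1024). Strassen reduces 8 recursive multiplications to 7 at each level.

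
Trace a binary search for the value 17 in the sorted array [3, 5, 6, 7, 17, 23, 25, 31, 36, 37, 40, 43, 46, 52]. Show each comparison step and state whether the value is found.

Binary search for 17 in [3, 5, 6, 7, 17, 23, 25, 31, 36, 37, 40, 43, 46, 52]:

lo=0, hi=13, mid=6, arr[mid]=25 -> 25 > 17, search left half
lo=0, hi=5, mid=2, arr[mid]=6 -> 6 < 17, search right half
lo=3, hi=5, mid=4, arr[mid]=17 -> Found target at index 4!

Binary search finds 17 at index 4 after 3 comparisons. The search repeatedly halves the search space by comparing with the middle element.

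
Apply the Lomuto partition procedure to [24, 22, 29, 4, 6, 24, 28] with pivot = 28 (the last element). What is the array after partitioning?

Lomuto partition with pivot = 28:

Initial array: [24, 22, 29, 4, 6, 24, 28]

arr[0]=24 <= 28: swap with position 0, array becomes [24, 22, 29, 4, 6, 24, 28]
arr[1]=22 <= 28: swap with position 1, array becomes [24, 22, 29, 4, 6, 24, 28]
arr[2]=29 > 28: no swap
arr[3]=4 <= 28: swap with position 2, array becomes [24, 22, 4, 29, 6, 24, 28]
arr[4]=6 <= 28: swap with position 3, array becomes [24, 22, 4, 6, 29, 24, 28]
arr[5]=24 <= 28: swap with position 4, array becomes [24, 22, 4, 6, 24, 29, 28]

Place pivot at position 5: [24, 22, 4, 6, 24, 28, 29]
Pivot position: 5

After partitioning with pivot 28, the array becomes [24, 22, 4, 6, 24, 28, 29]. The pivot is placed at index 5. All elements to the left of the pivot are <= 28, and all elements to the right are > 28.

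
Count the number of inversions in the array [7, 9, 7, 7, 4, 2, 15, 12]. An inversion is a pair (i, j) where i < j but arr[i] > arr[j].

Finding inversions in [7, 9, 7, 7, 4, 2, 15, 12]:

(0, 4): arr[0]=7 > arr[4]=4
(0, 5): arr[0]=7 > arr[5]=2
(1, 2): arr[1]=9 > arr[2]=7
(1, 3): arr[1]=9 > arr[3]=7
(1, 4): arr[1]=9 > arr[4]=4
(1, 5): arr[1]=9 > arr[5]=2
(2, 4): arr[2]=7 > arr[4]=4
(2, 5): arr[2]=7 > arr[5]=2
(3, 4): arr[3]=7 > arr[4]=4
(3, 5): arr[3]=7 > arr[5]=2
(4, 5): arr[4]=4 > arr[5]=2
(6, 7): arr[6]=15 > arr[7]=12

Total inversions: 12

The array has 12 inversion(s): (0,4), (0,5), (1,2), (1,3), (1,4), (1,5), (2,4), (2,5), (3,4), (3,5), (4,5), (6,7). Each pair (i,j) satisfies i < j and arr[i] > arr[j].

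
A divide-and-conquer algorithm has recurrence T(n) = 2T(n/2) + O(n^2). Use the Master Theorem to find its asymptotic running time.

Master Theorem for T(n) = 2T(n/2) + O(n^2):

a = 2, b = 2, c = 2
log_b(a) = log_2(2) = 1.0000

Case 3: c = 2 > log_2(2) = 1.0000
T(n) = O(n^2) = O(n^2)

For T(n) = 2T(n/2) + O(n^2): log_2(2) = 1.0000. This is Case 3 of the Master Theorem (c > log_b(a), work dominated by root), giving O(n^2).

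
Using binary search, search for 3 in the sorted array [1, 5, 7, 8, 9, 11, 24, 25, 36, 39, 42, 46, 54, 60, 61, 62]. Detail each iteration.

Binary search for 3 in [1, 5, 7, 8, 9, 11, 24, 25, 36, 39, 42, 46, 54, 60, 61, 62]:

lo=0, hi=15, mid=7, arr[mid]=25 -> 25 > 3, search left half
lo=0, hi=6, mid=3, arr[mid]=8 -> 8 > 3, search left half
lo=0, hi=2, mid=1, arr[mid]=5 -> 5 > 3, search left half
lo=0, hi=0, mid=0, arr[mid]=1 -> 1 < 3, search right half
lo=1 > hi=0, target 3 not found

Binary search determines that 3 is not in the array after 4 comparisons. The search space was exhausted without finding the target.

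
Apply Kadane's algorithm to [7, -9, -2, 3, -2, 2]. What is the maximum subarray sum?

Using Kadane's algorithm on [7, -9, -2, 3, -2, 2]:

Scanning through the array:
Position 1 (value -9): max_ending_here = -2, max_so_far = 7
Position 2 (value -2): max_ending_here = -2, max_so_far = 7
Position 3 (value 3): max_ending_here = 3, max_so_far = 7
Position 4 (value -2): max_ending_here = 1, max_so_far = 7
Position 5 (value 2): max_ending_here = 3, max_so_far = 7

Maximum subarray: [7]
Maximum sum: 7

The maximum subarray is [7] with sum 7. This subarray runs from index 0 to index 0.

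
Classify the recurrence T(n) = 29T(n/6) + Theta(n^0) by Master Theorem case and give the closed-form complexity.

Master Theorem for T(n) = 29T(n/6) + O(n^0):

a = 29, b = 6, c = 0
log_b(a) = log_6(29) = 1.8793

Case 1: c = 0 < log_6(29) = 1.8793
T(n) = O(n^(log_6 29))

For T(n) = 29T(n/6) + O(n^0): log_6(29) = 1.8793. This is Case 1 of the Master Theorem (c < log_b(a), work dominated by leaves), giving O(n^(log_6 29)).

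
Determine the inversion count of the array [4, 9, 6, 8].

Finding inversions in [4, 9, 6, 8]:

(1, 2): arr[1]=9 > arr[2]=6
(1, 3): arr[1]=9 > arr[3]=8

Total inversions: 2

The array has 2 inversion(s): (1,2), (1,3). Each pair (i,j) satisfies i < j and arr[i] > arr[j].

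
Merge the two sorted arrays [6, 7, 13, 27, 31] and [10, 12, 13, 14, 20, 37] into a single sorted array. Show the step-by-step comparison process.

Merging process:

Compare 6 vs 10: take 6 from left. Merged: [6]
Compare 7 vs 10: take 7 from left. Merged: [6, 7]
Compare 13 vs 10: take 10 from right. Merged: [6, 7, 10]
Compare 13 vs 12: take 12 from right. Merged: [6, 7, 10, 12]
Compare 13 vs 13: take 13 from left. Merged: [6, 7, 10, 12, 13]
Compare 27 vs 13: take 13 from right. Merged: [6, 7, 10, 12, 13, 13]
Compare 27 vs 14: take 14 from right. Merged: [6, 7, 10, 12, 13, 13, 14]
Compare 27 vs 20: take 20 from right. Merged: [6, 7, 10, 12, 13, 13, 14, 20]
Compare 27 vs 37: take 27 from left. Merged: [6, 7, 10, 12, 13, 13, 14, 20, 27]
Compare 31 vs 37: take 31 from left. Merged: [6, 7, 10, 12, 13, 13, 14, 20, 27, 31]
Append remaining from right: [37]. Merged: [6, 7, 10, 12, 13, 13, 14, 20, 27, 31, 37]

Final merged array: [6, 7, 10, 12, 13, 13, 14, 20, 27, 31, 37]
Total comparisons: 10

The merged array is [6, 7, 10, 12, 13, 13, 14, 20, 27, 31, 37], requiring 10 comparisons. The merge step runs in O(n) time where n is the total number of elements.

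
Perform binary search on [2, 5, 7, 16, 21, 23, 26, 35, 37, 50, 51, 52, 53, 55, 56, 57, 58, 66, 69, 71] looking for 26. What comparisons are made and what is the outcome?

Binary search for 26 in [2, 5, 7, 16, 21, 23, 26, 35, 37, 50, 51, 52, 53, 55, 56, 57, 58, 66, 69, 71]:

lo=0, hi=19, mid=9, arr[mid]=50 -> 50 > 26, search left half
lo=0, hi=8, mid=4, arr[mid]=21 -> 21 < 26, search right half
lo=5, hi=8, mid=6, arr[mid]=26 -> Found target at index 6!

Binary search finds 26 at index 6 after 3 comparisons. The search repeatedly halves the search space by comparing with the middle element.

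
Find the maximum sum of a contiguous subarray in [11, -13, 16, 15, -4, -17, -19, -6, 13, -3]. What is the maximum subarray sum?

Using Kadane's algorithm on [11, -13, 16, 15, -4, -17, -19, -6, 13, -3]:

Scanning through the array:
Position 1 (value -13): max_ending_here = -2, max_so_far = 11
Position 2 (value 16): max_ending_here = 16, max_so_far = 16
Position 3 (value 15): max_ending_here = 31, max_so_far = 31
Position 4 (value -4): max_ending_here = 27, max_so_far = 31
Position 5 (value -17): max_ending_here = 10, max_so_far = 31
Position 6 (value -19): max_ending_here = -9, max_so_far = 31
Position 7 (value -6): max_ending_here = -6, max_so_far = 31
Position 8 (value 13): max_ending_here = 13, max_so_far = 31
Position 9 (value -3): max_ending_here = 10, max_so_far = 31

Maximum subarray: [16, 15]
Maximum sum: 31

The maximum subarray is [16, 15] with sum 31. This subarray runs from index 2 to index 3.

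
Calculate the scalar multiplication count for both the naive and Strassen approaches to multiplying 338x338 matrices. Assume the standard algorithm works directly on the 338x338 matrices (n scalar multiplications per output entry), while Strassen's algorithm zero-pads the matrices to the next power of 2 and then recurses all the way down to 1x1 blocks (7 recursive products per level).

Matrix multiplication for 338x338 matrices:

Strassen's algorithm requires power-of-2 dimensions. Pad 338x338 to 512x512 (next power of 2).

Standard algorithm: 338^3 = 38614472 multiplications
Strassen's algorithm: 7^(log2(512)) = 7^9 = 40353607 multiplications
Difference: 38614472 - 40353607 = -1739135 (Strassen uses MORE here due to padding overhead — for small or just-over-power-of-2 n, padding can outweigh the per-level savings)

Standard: 38614472 multiplications (338^3). Strassen: 40353607 multiplications (7^9, after padding to 512x512). Strassen reduces 8 recursive multiplications to 7 at each level.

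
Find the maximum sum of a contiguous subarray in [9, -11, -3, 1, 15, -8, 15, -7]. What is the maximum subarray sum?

Using Kadane's algorithm on [9, -11, -3, 1, 15, -8, 15, -7]:

Scanning through the array:
Position 1 (value -11): max_ending_here = -2, max_so_far = 9
Position 2 (value -3): max_ending_here = -3, max_so_far = 9
Position 3 (value 1): max_ending_here = 1, max_so_far = 9
Position 4 (value 15): max_ending_here = 16, max_so_far = 16
Position 5 (value -8): max_ending_here = 8, max_so_far = 16
Position 6 (value 15): max_ending_here = 23, max_so_far = 23
Position 7 (value -7): max_ending_here = 16, max_so_far = 23

Maximum subarray: [1, 15, -8, 15]
Maximum sum: 23

The maximum subarray is [1, 15, -8, 15] with sum 23. This subarray runs from index 3 to index 6.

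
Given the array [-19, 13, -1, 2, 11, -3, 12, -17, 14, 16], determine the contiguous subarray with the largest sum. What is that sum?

Using Kadane's algorithm on [-19, 13, -1, 2, 11, -3, 12, -17, 14, 16]:

Scanning through the array:
Position 1 (value 13): max_ending_here = 13, max_so_far = 13
Position 2 (value -1): max_ending_here = 12, max_so_far = 13
Position 3 (value 2): max_ending_here = 14, max_so_far = 14
Position 4 (value 11): max_ending_here = 25, max_so_far = 25
Position 5 (value -3): max_ending_here = 22, max_so_far = 25
Position 6 (value 12): max_ending_here = 34, max_so_far = 34
Position 7 (value -17): max_ending_here = 17, max_so_far = 34
Position 8 (value 14): max_ending_here = 31, max_so_far = 34
Position 9 (value 16): max_ending_here = 47, max_so_far = 47

Maximum subarray: [13, -1, 2, 11, -3, 12, -17, 14, 16]
Maximum sum: 47

The maximum subarray is [13, -1, 2, 11, -3, 12, -17, 14, 16] with sum 47. This subarray runs from index 1 to index 9.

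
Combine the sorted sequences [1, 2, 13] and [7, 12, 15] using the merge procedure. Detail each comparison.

Merging process:

Compare 1 vs 7: take 1 from left. Merged: [1]
Compare 2 vs 7: take 2 from left. Merged: [1, 2]
Compare 13 vs 7: take 7 from right. Merged: [1, 2, 7]
Compare 13 vs 12: take 12 from right. Merged: [1, 2, 7, 12]
Compare 13 vs 15: take 13 from left. Merged: [1, 2, 7, 12, 13]
Append remaining from right: [15]. Merged: [1, 2, 7, 12, 13, 15]

Final merged array: [1, 2, 7, 12, 13, 15]
Total comparisons: 5

The merged array is [1, 2, 7, 12, 13, 15], requiring 5 comparisons. The merge step runs in O(n) time where n is the total number of elements.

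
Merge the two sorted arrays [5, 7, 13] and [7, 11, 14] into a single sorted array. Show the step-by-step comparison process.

Merging process:

Compare 5 vs 7: take 5 from left. Merged: [5]
Compare 7 vs 7: take 7 from left. Merged: [5, 7]
Compare 13 vs 7: take 7 from right. Merged: [5, 7, 7]
Compare 13 vs 11: take 11 from right. Merged: [5, 7, 7, 11]
Compare 13 vs 14: take 13 from left. Merged: [5, 7, 7, 11, 13]
Append remaining from right: [14]. Merged: [5, 7, 7, 11, 13, 14]

Final merged array: [5, 7, 7, 11, 13, 14]
Total comparisons: 5

The merged array is [5, 7, 7, 11, 13, 14], requiring 5 comparisons. The merge step runs in O(n) time where n is the total number of elements.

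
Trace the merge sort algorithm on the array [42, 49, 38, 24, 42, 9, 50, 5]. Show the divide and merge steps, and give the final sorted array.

Merge sort trace:

Split: [42, 49, 38, 24, 42, 9, 50, 5] -> [42, 49, 38, 24] and [42, 9, 50, 5]
  Split: [42, 49, 38, 24] -> [42, 49] and [38, 24]
    Split: [42, 49] -> [42] and [49]
    Merge: [42] + [49] -> [42, 49]
    Split: [38, 24] -> [38] and [24]
    Merge: [38] + [24] -> [24, 38]
  Merge: [42, 49] + [24, 38] -> [24, 38, 42, 49]
  Split: [42, 9, 50, 5] -> [42, 9] and [50, 5]
    Split: [42, 9] -> [42] and [9]
    Merge: [42] + [9] -> [9, 42]
    Split: [50, 5] -> [50] and [5]
    Merge: [50] + [5] -> [5, 50]
  Merge: [9, 42] + [5, 50] -> [5, 9, 42, 50]
Merge: [24, 38, 42, 49] + [5, 9, 42, 50] -> [5, 9, 24, 38, 42, 42, 49, 50]

Final sorted array: [5, 9, 24, 38, 42, 42, 49, 50]

The merge sort proceeds by recursively splitting the array and merging sorted halves.
After all merges, the sorted array is [5, 9, 24, 38, 42, 42, 49, 50].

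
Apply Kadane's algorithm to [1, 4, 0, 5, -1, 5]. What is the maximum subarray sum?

Using Kadane's algorithm on [1, 4, 0, 5, -1, 5]:

Scanning through the array:
Position 1 (value 4): max_ending_here = 5, max_so_far = 5
Position 2 (value 0): max_ending_here = 5, max_so_far = 5
Position 3 (value 5): max_ending_here = 10, max_so_far = 10
Position 4 (value -1): max_ending_here = 9, max_so_far = 10
Position 5 (value 5): max_ending_here = 14, max_so_far = 14

Maximum subarray: [1, 4, 0, 5, -1, 5]
Maximum sum: 14

The maximum subarray is [1, 4, 0, 5, -1, 5] with sum 14. This subarray runs from index 0 to index 5.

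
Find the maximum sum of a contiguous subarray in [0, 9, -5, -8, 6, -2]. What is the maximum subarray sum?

Using Kadane's algorithm on [0, 9, -5, -8, 6, -2]:

Scanning through the array:
Position 1 (value 9): max_ending_here = 9, max_so_far = 9
Position 2 (value -5): max_ending_here = 4, max_so_far = 9
Position 3 (value -8): max_ending_here = -4, max_so_far = 9
Position 4 (value 6): max_ending_here = 6, max_so_far = 9
Position 5 (value -2): max_ending_here = 4, max_so_far = 9

Maximum subarray: [0, 9]
Maximum sum: 9

The maximum subarray is [0, 9] with sum 9. This subarray runs from index 0 to index 1.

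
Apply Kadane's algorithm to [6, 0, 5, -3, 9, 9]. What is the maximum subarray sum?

Using Kadane's algorithm on [6, 0, 5, -3, 9, 9]:

Scanning through the array:
Position 1 (value 0): max_ending_here = 6, max_so_far = 6
Position 2 (value 5): max_ending_here = 11, max_so_far = 11
Position 3 (value -3): max_ending_here = 8, max_so_far = 11
Position 4 (value 9): max_ending_here = 17, max_so_far = 17
Position 5 (value 9): max_ending_here = 26, max_so_far = 26

Maximum subarray: [6, 0, 5, -3, 9, 9]
Maximum sum: 26

The maximum subarray is [6, 0, 5, -3, 9, 9] with sum 26. This subarray runs from index 0 to index 5.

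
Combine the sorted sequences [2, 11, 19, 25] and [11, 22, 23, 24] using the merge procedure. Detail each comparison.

Merging process:

Compare 2 vs 11: take 2 from left. Merged: [2]
Compare 11 vs 11: take 11 from left. Merged: [2, 11]
Compare 19 vs 11: take 11 from right. Merged: [2, 11, 11]
Compare 19 vs 22: take 19 from left. Merged: [2, 11, 11, 19]
Compare 25 vs 22: take 22 from right. Merged: [2, 11, 11, 19, 22]
Compare 25 vs 23: take 23 from right. Merged: [2, 11, 11, 19, 22, 23]
Compare 25 vs 24: take 24 from right. Merged: [2, 11, 11, 19, 22, 23, 24]
Append remaining from left: [25]. Merged: [2, 11, 11, 19, 22, 23, 24, 25]

Final merged array: [2, 11, 11, 19, 22, 23, 24, 25]
Total comparisons: 7

The merged array is [2, 11, 11, 19, 22, 23, 24, 25], requiring 7 comparisons. The merge step runs in O(n) time where n is the total number of elements.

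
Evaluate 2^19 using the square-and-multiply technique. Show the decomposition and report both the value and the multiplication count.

Computing 2^19 by squaring (build up from 2^1; each line after the first costs one multiplication):

2^1 = 2
2^2 = (2^1)^2 = 2^2 = 4
2^4 = (2^2)^2 = 4^2 = 16
2^8 = (2^4)^2 = 16^2 = 256
2^9 = 2 * 2^8 = 2 * 256 = 512
2^18 = (2^9)^2 = 512^2 = 262144
2^19 = 2 * 2^18 = 2 * 262144 = 524288

Result: 524288
Multiplications needed: 6 (6 lines after 2^1)

2^19 = 524288. Using exponentiation by squaring, this requires 6 multiplications. The key idea: if the exponent is even, square the half-power; if odd, multiply by the base once.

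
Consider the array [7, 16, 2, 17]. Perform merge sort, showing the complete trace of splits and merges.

Merge sort trace:

Split: [7, 16, 2, 17] -> [7, 16] and [2, 17]
  Split: [7, 16] -> [7] and [16]
  Merge: [7] + [16] -> [7, 16]
  Split: [2, 17] -> [2] and [17]
  Merge: [2] + [17] -> [2, 17]
Merge: [7, 16] + [2, 17] -> [2, 7, 16, 17]

Final sorted array: [2, 7, 16, 17]

The merge sort proceeds by recursively splitting the array and merging sorted halves.
After all merges, the sorted array is [2, 7, 16, 17].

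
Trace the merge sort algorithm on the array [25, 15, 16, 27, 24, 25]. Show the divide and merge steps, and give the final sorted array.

Merge sort trace:

Split: [25, 15, 16, 27, 24, 25] -> [25, 15, 16] and [27, 24, 25]
  Split: [25, 15, 16] -> [25] and [15, 16]
    Split: [15, 16] -> [15] and [16]
    Merge: [15] + [16] -> [15, 16]
  Merge: [25] + [15, 16] -> [15, 16, 25]
  Split: [27, 24, 25] -> [27] and [24, 25]
    Split: [24, 25] -> [24] and [25]
    Merge: [24] + [25] -> [24, 25]
  Merge: [27] + [24, 25] -> [24, 25, 27]
Merge: [15, 16, 25] + [24, 25, 27] -> [15, 16, 24, 25, 25, 27]

Final sorted array: [15, 16, 24, 25, 25, 27]

The merge sort proceeds by recursively splitting the array and merging sorted halves.
After all merges, the sorted array is [15, 16, 24, 25, 25, 27].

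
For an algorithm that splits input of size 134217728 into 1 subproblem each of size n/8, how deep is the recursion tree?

For divide and conquer with division factor 8:

Problem sizes at each level:
Level 0: 134217728
Level 1: 16777216
Level 2: 2097152
Level 3: 262144
Level 4: 32768
Level 5: 4096
Level 6: 512
Level 7: 64
Level 8: 8
Level 9: 1

The root is level 0 and the size-1 base case is level 9 (the tree spans levels 0 through 9, i.e. 10 levels counting the root), so the depth is the number of divisions: log_8(134217728) = 9

The recursion tree depth is log_8(134217728) = 9. At each level, the problem size is divided by 8, so it takes 9 divisions to reduce to a base case of size 1. The algorithm makes 1 recursive call at each level.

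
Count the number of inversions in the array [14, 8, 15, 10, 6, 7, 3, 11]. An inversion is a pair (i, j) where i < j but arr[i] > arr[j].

Finding inversions in [14, 8, 15, 10, 6, 7, 3, 11]:

(0, 1): arr[0]=14 > arr[1]=8
(0, 3): arr[0]=14 > arr[3]=10
(0, 4): arr[0]=14 > arr[4]=6
(0, 5): arr[0]=14 > arr[5]=7
(0, 6): arr[0]=14 > arr[6]=3
(0, 7): arr[0]=14 > arr[7]=11
(1, 4): arr[1]=8 > arr[4]=6
(1, 5): arr[1]=8 > arr[5]=7
(1, 6): arr[1]=8 > arr[6]=3
(2, 3): arr[2]=15 > arr[3]=10
(2, 4): arr[2]=15 > arr[4]=6
(2, 5): arr[2]=15 > arr[5]=7
(2, 6): arr[2]=15 > arr[6]=3
(2, 7): arr[2]=15 > arr[7]=11
(3, 4): arr[3]=10 > arr[4]=6
(3, 5): arr[3]=10 > arr[5]=7
(3, 6): arr[3]=10 > arr[6]=3
(4, 6): arr[4]=6 > arr[6]=3
(5, 6): arr[5]=7 > arr[6]=3

Total inversions: 19

The array has 19 inversion(s): (0,1), (0,3), (0,4), (0,5), (0,6), (0,7), (1,4), (1,5), (1,6), (2,3), (2,4), (2,5), (2,6), (2,7), (3,4), (3,5), (3,6), (4,6), (5,6). Each pair (i,j) satisfies i < j and arr[i] > arr[j].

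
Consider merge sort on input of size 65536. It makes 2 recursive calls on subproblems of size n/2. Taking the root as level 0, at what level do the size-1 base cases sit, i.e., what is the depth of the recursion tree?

For divide and conquer with division factor 2:

Problem sizes at each level:
Level 0: 65536
Level 1: 32768
Level 2: 16384
Level 3: 8192
Level 4: 4096
Level 5: 2048
Level 6: 1024
Level 7: 512
Level 8: 256
Level 9: 128
Level 10: 64
Level 11: 32
Level 12: 16
Level 13: 8
Level 14: 4
Level 15: 2
Level 16: 1

The root is level 0 and the size-1 base case is level 16 (the tree spans levels 0 through 16, i.e. 17 levels counting the root), so the depth is the number of divisions: log_2(65536) = 16

The recursion tree depth is log_2(65536) = 16. At each level, the problem size is divided by 2, so it takes 16 divisions to reduce to a base case of size 1. The algorithm makes 2 recursive calls at each level.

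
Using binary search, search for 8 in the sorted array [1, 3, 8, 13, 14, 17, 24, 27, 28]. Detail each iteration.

Binary search for 8 in [1, 3, 8, 13, 14, 17, 24, 27, 28]:

lo=0, hi=8, mid=4, arr[mid]=14 -> 14 > 8, search left half
lo=0, hi=3, mid=1, arr[mid]=3 -> 3 < 8, search right half
lo=2, hi=3, mid=2, arr[mid]=8 -> Found target at index 2!

Binary search finds 8 at index 2 after 3 comparisons. The search repeatedly halves the search space by comparing with the middle element.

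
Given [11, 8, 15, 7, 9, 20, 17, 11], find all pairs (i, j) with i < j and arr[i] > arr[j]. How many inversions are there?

Finding inversions in [11, 8, 15, 7, 9, 20, 17, 11]:

(0, 1): arr[0]=11 > arr[1]=8
(0, 3): arr[0]=11 > arr[3]=7
(0, 4): arr[0]=11 > arr[4]=9
(1, 3): arr[1]=8 > arr[3]=7
(2, 3): arr[2]=15 > arr[3]=7
(2, 4): arr[2]=15 > arr[4]=9
(2, 7): arr[2]=15 > arr[7]=11
(5, 6): arr[5]=20 > arr[6]=17
(5, 7): arr[5]=20 > arr[7]=11
(6, 7): arr[6]=17 > arr[7]=11

Total inversions: 10

The array has 10 inversion(s): (0,1), (0,3), (0,4), (1,3), (2,3), (2,4), (2,7), (5,6), (5,7), (6,7). Each pair (i,j) satisfies i < j and arr[i] > arr[j].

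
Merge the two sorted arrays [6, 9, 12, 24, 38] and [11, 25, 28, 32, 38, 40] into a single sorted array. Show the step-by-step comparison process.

Merging process:

Compare 6 vs 11: take 6 from left. Merged: [6]
Compare 9 vs 11: take 9 from left. Merged: [6, 9]
Compare 12 vs 11: take 11 from right. Merged: [6, 9, 11]
Compare 12 vs 25: take 12 from left. Merged: [6, 9, 11, 12]
Compare 24 vs 25: take 24 from left. Merged: [6, 9, 11, 12, 24]
Compare 38 vs 25: take 25 from right. Merged: [6, 9, 11, 12, 24, 25]
Compare 38 vs 28: take 28 from right. Merged: [6, 9, 11, 12, 24, 25, 28]
Compare 38 vs 32: take 32 from right. Merged: [6, 9, 11, 12, 24, 25, 28, 32]
Compare 38 vs 38: take 38 from left. Merged: [6, 9, 11, 12, 24, 25, 28, 32, 38]
Append remaining from right: [38, 40]. Merged: [6, 9, 11, 12, 24, 25, 28, 32, 38, 38, 40]

Final merged array: [6, 9, 11, 12, 24, 25, 28, 32, 38, 38, 40]
Total comparisons: 9

The merged array is [6, 9, 11, 12, 24, 25, 28, 32, 38, 38, 40], requiring 9 comparisons. The merge step runs in O(n) time where n is the total number of elements.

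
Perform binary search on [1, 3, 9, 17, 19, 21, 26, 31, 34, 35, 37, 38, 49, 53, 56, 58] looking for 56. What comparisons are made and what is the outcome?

Binary search for 56 in [1, 3, 9, 17, 19, 21, 26, 31, 34, 35, 37, 38, 49, 53, 56, 58]:

lo=0, hi=15, mid=7, arr[mid]=31 -> 31 < 56, search right half
lo=8, hi=15, mid=11, arr[mid]=38 -> 38 < 56, search right half
lo=12, hi=15, mid=13, arr[mid]=53 -> 53 < 56, search right half
lo=14, hi=15, mid=14, arr[mid]=56 -> Found target at index 14!

Binary search finds 56 at index 14 after 4 comparisons. The search repeatedly halves the search space by comparing with the middle element.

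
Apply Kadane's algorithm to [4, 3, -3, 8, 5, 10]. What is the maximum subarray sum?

Using Kadane's algorithm on [4, 3, -3, 8, 5, 10]:

Scanning through the array:
Position 1 (value 3): max_ending_here = 7, max_so_far = 7
Position 2 (value -3): max_ending_here = 4, max_so_far = 7
Position 3 (value 8): max_ending_here = 12, max_so_far = 12
Position 4 (value 5): max_ending_here = 17, max_so_far = 17
Position 5 (value 10): max_ending_here = 27, max_so_far = 27

Maximum subarray: [4, 3, -3, 8, 5, 10]
Maximum sum: 27

The maximum subarray is [4, 3, -3, 8, 5, 10] with sum 27. This subarray runs from index 0 to index 5.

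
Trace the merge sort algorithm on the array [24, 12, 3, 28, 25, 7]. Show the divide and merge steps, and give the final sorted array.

Merge sort trace:

Split: [24, 12, 3, 28, 25, 7] -> [24, 12, 3] and [28, 25, 7]
  Split: [24, 12, 3] -> [24] and [12, 3]
    Split: [12, 3] -> [12] and [3]
    Merge: [12] + [3] -> [3, 12]
  Merge: [24] + [3, 12] -> [3, 12, 24]
  Split: [28, 25, 7] -> [28] and [25, 7]
    Split: [25, 7] -> [25] and [7]
    Merge: [25] + [7] -> [7, 25]
  Merge: [28] + [7, 25] -> [7, 25, 28]
Merge: [3, 12, 24] + [7, 25, 28] -> [3, 7, 12, 24, 25, 28]

Final sorted array: [3, 7, 12, 24, 25, 28]

The merge sort proceeds by recursively splitting the array and merging sorted halves.
After all merges, the sorted array is [3, 7, 12, 24, 25, 28].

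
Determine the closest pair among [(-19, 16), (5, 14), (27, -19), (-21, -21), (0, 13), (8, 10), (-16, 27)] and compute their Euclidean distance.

Computing all pairwise distances among 7 points:

d((-19, 16), (5, 14)) = 24.0832
d((-19, 16), (27, -19)) = 57.8014
d((-19, 16), (-21, -21)) = 37.054
d((-19, 16), (0, 13)) = 19.2354
d((-19, 16), (8, 10)) = 27.6586
d((-19, 16), (-16, 27)) = 11.4018
d((5, 14), (27, -19)) = 39.6611
d((5, 14), (-21, -21)) = 43.6005
d((5, 14), (0, 13)) = 5.099
d((5, 14), (8, 10)) = 5.0 <-- minimum
d((5, 14), (-16, 27)) = 24.6982
d((27, -19), (-21, -21)) = 48.0416
d((27, -19), (0, 13)) = 41.8688
d((27, -19), (8, 10)) = 34.6699
d((27, -19), (-16, 27)) = 62.9682
d((-21, -21), (0, 13)) = 39.9625
d((-21, -21), (8, 10)) = 42.45
d((-21, -21), (-16, 27)) = 48.2597
d((0, 13), (8, 10)) = 8.544
d((0, 13), (-16, 27)) = 21.2603
d((8, 10), (-16, 27)) = 29.4109

Closest pair: (5, 14) and (8, 10) with distance 5.0

The closest pair is (5, 14) and (8, 10) with Euclidean distance 5.0. For 7 points, brute-force pairwise comparison is shown above. For large n, the divide-and-conquer algorithm (sort by x, recurse on halves, check the dividing strip) achieves O(n log n).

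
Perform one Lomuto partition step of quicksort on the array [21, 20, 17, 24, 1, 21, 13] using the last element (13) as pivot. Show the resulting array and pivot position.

Lomuto partition with pivot = 13:

Initial array: [21, 20, 17, 24, 1, 21, 13]

arr[0]=21 > 13: no swap
arr[1]=20 > 13: no swap
arr[2]=17 > 13: no swap
arr[3]=24 > 13: no swap
arr[4]=1 <= 13: swap with position 0, array becomes [1, 20, 17, 24, 21, 21, 13]
arr[5]=21 > 13: no swap

Place pivot at position 1: [1, 13, 17, 24, 21, 21, 20]
Pivot position: 1

After partitioning with pivot 13, the array becomes [1, 13, 17, 24, 21, 21, 20]. The pivot is placed at index 1. All elements to the left of the pivot are <= 13, and all elements to the right are > 13.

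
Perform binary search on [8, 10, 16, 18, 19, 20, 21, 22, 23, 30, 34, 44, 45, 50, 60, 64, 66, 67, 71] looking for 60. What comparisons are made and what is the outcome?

Binary search for 60 in [8, 10, 16, 18, 19, 20, 21, 22, 23, 30, 34, 44, 45, 50, 60, 64, 66, 67, 71]:

lo=0, hi=18, mid=9, arr[mid]=30 -> 30 < 60, search right half
lo=10, hi=18, mid=14, arr[mid]=60 -> Found target at index 14!

Binary search finds 60 at index 14 after 2 comparisons. The search repeatedly halves the search space by comparing with the middle element.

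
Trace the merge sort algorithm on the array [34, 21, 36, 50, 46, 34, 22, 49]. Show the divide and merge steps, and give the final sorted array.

Merge sort trace:

Split: [34, 21, 36, 50, 46, 34, 22, 49] -> [34, 21, 36, 50] and [46, 34, 22, 49]
  Split: [34, 21, 36, 50] -> [34, 21] and [36, 50]
    Split: [34, 21] -> [34] and [21]
    Merge: [34] + [21] -> [21, 34]
    Split: [36, 50] -> [36] and [50]
    Merge: [36] + [50] -> [36, 50]
  Merge: [21, 34] + [36, 50] -> [21, 34, 36, 50]
  Split: [46, 34, 22, 49] -> [46, 34] and [22, 49]
    Split: [46, 34] -> [46] and [34]
    Merge: [46] + [34] -> [34, 46]
    Split: [22, 49] -> [22] and [49]
    Merge: [22] + [49] -> [22, 49]
  Merge: [34, 46] + [22, 49] -> [22, 34, 46, 49]
Merge: [21, 34, 36, 50] + [22, 34, 46, 49] -> [21, 22, 34, 34, 36, 46, 49, 50]

Final sorted array: [21, 22, 34, 34, 36, 46, 49, 50]

The merge sort proceeds by recursively splitting the array and merging sorted halves.
After all merges, the sorted array is [21, 22, 34, 34, 36, 46, 49, 50].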